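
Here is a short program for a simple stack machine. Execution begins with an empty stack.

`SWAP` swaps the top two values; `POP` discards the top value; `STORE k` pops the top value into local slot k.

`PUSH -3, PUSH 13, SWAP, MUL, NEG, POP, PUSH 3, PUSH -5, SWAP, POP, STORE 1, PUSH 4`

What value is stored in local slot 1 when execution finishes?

PUSH -3 -> -3
PUSH 13 -> -3 13
SWAP    -> 13 -3
MUL     -> -39
NEG     -> 39
POP     -> (empty)
PUSH 3  -> 3
PUSH -5 -> 3 -5
SWAP    -> -5 3
POP     -> -5
STORE 1 -> (empty)
PUSH 4  -> 4

-5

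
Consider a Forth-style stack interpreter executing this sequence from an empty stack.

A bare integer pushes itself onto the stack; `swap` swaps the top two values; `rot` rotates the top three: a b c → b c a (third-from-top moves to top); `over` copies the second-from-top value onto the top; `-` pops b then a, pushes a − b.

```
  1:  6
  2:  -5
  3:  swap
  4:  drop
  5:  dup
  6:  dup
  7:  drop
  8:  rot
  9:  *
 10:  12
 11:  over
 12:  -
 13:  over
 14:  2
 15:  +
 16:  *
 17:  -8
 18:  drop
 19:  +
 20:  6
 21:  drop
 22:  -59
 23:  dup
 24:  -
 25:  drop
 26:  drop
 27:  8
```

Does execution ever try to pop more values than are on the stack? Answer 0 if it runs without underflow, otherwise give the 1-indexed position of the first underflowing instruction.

6    -> 6
-5   -> 6 -5
swap -> -5 6
drop -> -5
dup  -> -5 -5
dup  -> -5 -5 -5
drop -> -5 -5
rot  — needs 3 operands, stack has 2 → underflow

8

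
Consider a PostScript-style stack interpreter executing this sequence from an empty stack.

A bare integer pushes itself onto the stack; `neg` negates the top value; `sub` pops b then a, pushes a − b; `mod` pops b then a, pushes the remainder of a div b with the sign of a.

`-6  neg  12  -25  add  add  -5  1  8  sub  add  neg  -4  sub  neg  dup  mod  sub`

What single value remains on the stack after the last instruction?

-7

-6  -> [-6]
neg -> [6]
12  -> [6, 12]
-25 -> [6, 12, -25]
add -> [6, -13]
add -> [-7]
-5  -> [-7, -5]
1   -> [-7, -5, 1]
8   -> [-7, -5, 1, 8]
sub -> [-7, -5, -7]
add -> [-7, -12]
neg -> [-7, 12]
-4  -> [-7, 12, -4]
sub -> [-7, 16]
neg -> [-7, -16]
dup -> [-7, -16, -16]
mod -> [-7, 0]
sub -> [-7]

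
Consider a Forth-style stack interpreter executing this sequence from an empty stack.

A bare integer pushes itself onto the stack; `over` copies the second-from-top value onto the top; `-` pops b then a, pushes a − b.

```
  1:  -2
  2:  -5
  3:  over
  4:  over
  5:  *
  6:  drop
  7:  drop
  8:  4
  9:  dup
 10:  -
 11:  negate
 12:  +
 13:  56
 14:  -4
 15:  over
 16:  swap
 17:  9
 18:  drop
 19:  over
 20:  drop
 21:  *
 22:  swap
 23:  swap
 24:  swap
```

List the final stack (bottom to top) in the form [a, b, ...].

-2     : -2
-5     : -2 -5
over   : -2 -5 -2
over   : -2 -5 -2 -5
*      : -2 -5 10
drop   : -2 -5
drop   : -2
4      : -2 4
dup    : -2 4 4
-      : -2 0
negate : -2 0
+      : -2
56     : -2 56
-4     : -2 56 -4
over   : -2 56 -4 56
swap   : -2 56 56 -4
9      : -2 56 56 -4 9
drop   : -2 56 56 -4
over   : -2 56 56 -4 56
drop   : -2 56 56 -4
*      : -2 56 -224
swap   : -2 -224 56
swap   : -2 56 -224
swap   : -2 -224 56

[-2, -224, 56]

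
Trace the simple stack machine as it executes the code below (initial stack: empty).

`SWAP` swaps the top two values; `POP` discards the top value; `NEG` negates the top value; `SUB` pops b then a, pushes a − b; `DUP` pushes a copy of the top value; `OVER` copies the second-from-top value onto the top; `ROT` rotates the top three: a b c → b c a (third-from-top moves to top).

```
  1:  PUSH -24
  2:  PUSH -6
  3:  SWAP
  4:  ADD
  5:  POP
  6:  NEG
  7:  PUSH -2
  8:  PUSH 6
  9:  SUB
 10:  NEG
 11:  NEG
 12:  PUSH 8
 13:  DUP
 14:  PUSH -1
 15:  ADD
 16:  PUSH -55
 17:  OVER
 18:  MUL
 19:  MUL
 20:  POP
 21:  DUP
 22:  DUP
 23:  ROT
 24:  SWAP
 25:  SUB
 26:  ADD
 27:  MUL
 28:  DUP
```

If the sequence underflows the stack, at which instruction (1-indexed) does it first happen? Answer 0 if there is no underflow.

PUSH -24  [-24]
PUSH -6   [-24, -6]
SWAP      [-6, -24]
ADD       [-30]
POP       []
NEG  — needs 1 operand, stack has 0 → underflow

6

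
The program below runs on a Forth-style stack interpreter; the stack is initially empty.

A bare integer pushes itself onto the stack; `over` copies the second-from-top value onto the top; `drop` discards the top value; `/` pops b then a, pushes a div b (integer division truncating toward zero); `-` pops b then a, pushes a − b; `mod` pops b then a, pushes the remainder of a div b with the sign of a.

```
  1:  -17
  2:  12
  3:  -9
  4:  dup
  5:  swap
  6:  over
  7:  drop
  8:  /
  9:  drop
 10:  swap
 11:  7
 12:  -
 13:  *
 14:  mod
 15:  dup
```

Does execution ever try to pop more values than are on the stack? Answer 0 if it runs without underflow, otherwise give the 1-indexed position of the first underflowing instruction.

14

-17  → [-17]
12   → [-17, 12]
-9   → [-17, 12, -9]
dup  → [-17, 12, -9, -9]
swap → [-17, 12, -9, -9]
over → [-17, 12, -9, -9, -9]
drop → [-17, 12, -9, -9]
/    → [-17, 12, 1]
drop → [-17, 12]
swap → [12, -17]
7    → [12, -17, 7]
-    → [12, -24]
*    → [-288]
mod  — needs 2 operands, stack has 1 → underflow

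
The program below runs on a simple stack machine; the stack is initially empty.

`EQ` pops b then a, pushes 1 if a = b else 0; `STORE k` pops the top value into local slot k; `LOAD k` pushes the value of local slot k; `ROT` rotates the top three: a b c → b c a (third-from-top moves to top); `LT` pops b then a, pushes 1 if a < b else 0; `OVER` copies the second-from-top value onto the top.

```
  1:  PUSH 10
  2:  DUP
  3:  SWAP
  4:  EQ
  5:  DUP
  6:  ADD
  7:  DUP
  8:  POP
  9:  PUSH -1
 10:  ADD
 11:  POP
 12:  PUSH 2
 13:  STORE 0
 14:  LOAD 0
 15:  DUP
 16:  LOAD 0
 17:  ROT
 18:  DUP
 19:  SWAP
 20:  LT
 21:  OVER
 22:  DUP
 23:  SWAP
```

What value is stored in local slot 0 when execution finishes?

PUSH 10  [10]
DUP      [10, 10]
SWAP     [10, 10]
EQ       [1]
DUP      [1, 1]
ADD      [2]
DUP      [2, 2]
POP      [2]
PUSH -1  [2, -1]
ADD      [1]
POP      []
PUSH 2   [2]
STORE 0  []
LOAD 0   [2]
DUP      [2, 2]
LOAD 0   [2, 2, 2]
ROT      [2, 2, 2]
DUP      [2, 2, 2, 2]
SWAP     [2, 2, 2, 2]
LT       [2, 2, 0]
OVER     [2, 2, 0, 2]
DUP      [2, 2, 0, 2, 2]
SWAP     [2, 2, 0, 2, 2]

2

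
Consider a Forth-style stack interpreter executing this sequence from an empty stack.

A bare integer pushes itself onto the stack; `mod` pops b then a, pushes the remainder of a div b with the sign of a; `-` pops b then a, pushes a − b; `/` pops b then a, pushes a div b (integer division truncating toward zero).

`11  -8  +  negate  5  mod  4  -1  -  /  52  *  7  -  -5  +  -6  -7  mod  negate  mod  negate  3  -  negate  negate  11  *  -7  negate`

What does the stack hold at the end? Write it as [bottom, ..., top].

11     -> 11
-8     -> 11 -8
+      -> 3
negate -> -3
5      -> -3 5
mod    -> -3
4      -> -3 4
-1     -> -3 4 -1
-      -> -3 5
/      -> 0
52     -> 0 52
*      -> 0
7      -> 0 7
-      -> -7
-5     -> -7 -5
+      -> -12
-6     -> -12 -6
-7     -> -12 -6 -7
mod    -> -12 -6
negate -> -12 6
mod    -> 0
negate -> 0
3      -> 0 3
-      -> -3
negate -> 3
negate -> -3
11     -> -3 11
*      -> -33
-7     -> -33 -7
negate -> -33 7

[-33, 7]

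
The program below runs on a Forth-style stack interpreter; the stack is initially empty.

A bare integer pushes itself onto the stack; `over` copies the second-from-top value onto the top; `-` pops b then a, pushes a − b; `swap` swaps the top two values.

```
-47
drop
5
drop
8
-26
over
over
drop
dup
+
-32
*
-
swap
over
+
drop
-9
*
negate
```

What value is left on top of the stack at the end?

4374

-47    : [-47]
drop   : []
5      : [5]
drop   : []
8      : [8]
-26    : [8, -26]
over   : [8, -26, 8]
over   : [8, -26, 8, -26]
drop   : [8, -26, 8]
dup    : [8, -26, 8, 8]
+      : [8, -26, 16]
-32    : [8, -26, 16, -32]
*      : [8, -26, -512]
-      : [8, 486]
swap   : [486, 8]
over   : [486, 8, 486]
+      : [486, 494]
drop   : [486]
-9     : [486, -9]
*      : [-4374]
negate : [4374]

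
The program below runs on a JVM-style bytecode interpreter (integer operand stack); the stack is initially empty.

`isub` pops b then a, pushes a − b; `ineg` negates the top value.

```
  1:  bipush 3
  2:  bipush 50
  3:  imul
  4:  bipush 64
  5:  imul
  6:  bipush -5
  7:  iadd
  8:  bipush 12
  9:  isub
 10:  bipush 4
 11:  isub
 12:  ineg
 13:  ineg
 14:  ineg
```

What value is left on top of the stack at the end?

bipush 3  : 3
bipush 50 : 3 50
imul      : 150
bipush 64 : 150 64
imul      : 9600
bipush -5 : 9600 -5
iadd      : 9595
bipush 12 : 9595 12
isub      : 9583
bipush 4  : 9583 4
isub      : 9579
ineg      : -9579
ineg      : 9579
ineg      : -9579

-9579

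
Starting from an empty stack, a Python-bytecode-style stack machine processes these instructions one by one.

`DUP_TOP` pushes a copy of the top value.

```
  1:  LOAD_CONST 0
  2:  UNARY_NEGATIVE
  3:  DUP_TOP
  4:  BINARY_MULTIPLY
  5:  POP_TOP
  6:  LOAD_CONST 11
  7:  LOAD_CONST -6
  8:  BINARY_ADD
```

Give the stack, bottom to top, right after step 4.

[0]

LOAD_CONST 0    : 0
UNARY_NEGATIVE  : 0
DUP_TOP         : 0 0
BINARY_MULTIPLY : 0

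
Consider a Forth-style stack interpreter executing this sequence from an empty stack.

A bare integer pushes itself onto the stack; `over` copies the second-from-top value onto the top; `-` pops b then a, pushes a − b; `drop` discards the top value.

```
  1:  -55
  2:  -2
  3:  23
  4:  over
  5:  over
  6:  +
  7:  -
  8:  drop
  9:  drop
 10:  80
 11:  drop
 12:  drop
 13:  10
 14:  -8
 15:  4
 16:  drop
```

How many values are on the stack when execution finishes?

2

-55  -> [-55]
-2   -> [-55, -2]
23   -> [-55, -2, 23]
over -> [-55, -2, 23, -2]
over -> [-55, -2, 23, -2, 23]
+    -> [-55, -2, 23, 21]
-    -> [-55, -2, 2]
drop -> [-55, -2]
drop -> [-55]
80   -> [-55, 80]
drop -> [-55]
drop -> []
10   -> [10]
-8   -> [10, -8]
4    -> [10, -8, 4]
drop -> [10, -8]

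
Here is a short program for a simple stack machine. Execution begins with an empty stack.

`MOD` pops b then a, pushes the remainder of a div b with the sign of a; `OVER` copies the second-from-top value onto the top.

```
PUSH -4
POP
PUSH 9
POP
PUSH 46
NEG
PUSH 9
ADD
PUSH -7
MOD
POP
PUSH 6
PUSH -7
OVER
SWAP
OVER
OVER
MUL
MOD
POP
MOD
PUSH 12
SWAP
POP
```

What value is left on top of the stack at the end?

12

PUSH -4 -> [-4]
POP     -> []
PUSH 9  -> [9]
POP     -> []
PUSH 46 -> [46]
NEG     -> [-46]
PUSH 9  -> [-46, 9]
ADD     -> [-37]
PUSH -7 -> [-37, -7]
MOD     -> [-2]
POP     -> []
PUSH 6  -> [6]
PUSH -7 -> [6, -7]
OVER    -> [6, -7, 6]
SWAP    -> [6, 6, -7]
OVER    -> [6, 6, -7, 6]
OVER    -> [6, 6, -7, 6, -7]
MUL     -> [6, 6, -7, -42]
MOD     -> [6, 6, -7]
POP     -> [6, 6]
MOD     -> [0]
PUSH 12 -> [0, 12]
SWAP    -> [12, 0]
POP     -> [12]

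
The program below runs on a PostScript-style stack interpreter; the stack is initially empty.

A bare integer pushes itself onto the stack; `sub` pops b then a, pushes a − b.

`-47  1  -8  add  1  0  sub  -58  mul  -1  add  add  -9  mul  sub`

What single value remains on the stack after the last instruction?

-47 -> [-47]
1   -> [-47, 1]
-8  -> [-47, 1, -8]
add -> [-47, -7]
1   -> [-47, -7, 1]
0   -> [-47, -7, 1, 0]
sub -> [-47, -7, 1]
-58 -> [-47, -7, 1, -58]
mul -> [-47, -7, -58]
-1  -> [-47, -7, -58, -1]
add -> [-47, -7, -59]
add -> [-47, -66]
-9  -> [-47, -66, -9]
mul -> [-47, 594]
sub -> [-641]

-641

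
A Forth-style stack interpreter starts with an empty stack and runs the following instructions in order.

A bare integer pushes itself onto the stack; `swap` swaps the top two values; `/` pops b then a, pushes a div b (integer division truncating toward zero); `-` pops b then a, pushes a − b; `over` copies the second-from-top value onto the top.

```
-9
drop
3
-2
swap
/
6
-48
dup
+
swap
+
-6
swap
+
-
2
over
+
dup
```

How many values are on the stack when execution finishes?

-9   : -9
drop : (empty)
3    : 3
-2   : 3 -2
swap : -2 3
/    : 0
6    : 0 6
-48  : 0 6 -48
dup  : 0 6 -48 -48
+    : 0 6 -96
swap : 0 -96 6
+    : 0 -90
-6   : 0 -90 -6
swap : 0 -6 -90
+    : 0 -96
-    : 96
2    : 96 2
over : 96 2 96
+    : 96 98
dup  : 96 98 98

3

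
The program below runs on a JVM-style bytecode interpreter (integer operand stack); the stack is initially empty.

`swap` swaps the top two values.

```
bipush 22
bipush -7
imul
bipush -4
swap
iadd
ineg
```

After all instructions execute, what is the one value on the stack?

bipush 22 -> [22]
bipush -7 -> [22, -7]
imul      -> [-154]
bipush -4 -> [-154, -4]
swap      -> [-4, -154]
iadd      -> [-158]
ineg      -> [158]

158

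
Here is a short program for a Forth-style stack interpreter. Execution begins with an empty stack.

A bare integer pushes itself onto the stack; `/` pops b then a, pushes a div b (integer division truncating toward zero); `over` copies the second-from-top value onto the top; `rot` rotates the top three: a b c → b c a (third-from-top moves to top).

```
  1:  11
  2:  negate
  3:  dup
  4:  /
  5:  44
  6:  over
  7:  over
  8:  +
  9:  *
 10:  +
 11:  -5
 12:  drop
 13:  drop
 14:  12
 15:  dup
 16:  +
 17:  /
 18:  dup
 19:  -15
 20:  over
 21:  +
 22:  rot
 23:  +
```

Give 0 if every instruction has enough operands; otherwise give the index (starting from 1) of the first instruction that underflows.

11     : [11]
negate : [-11]
dup    : [-11, -11]
/      : [1]
44     : [1, 44]
over   : [1, 44, 1]
over   : [1, 44, 1, 44]
+      : [1, 44, 45]
*      : [1, 1980]
+      : [1981]
-5     : [1981, -5]
drop   : [1981]
drop   : []
12     : [12]
dup    : [12, 12]
+      : [24]
/  — needs 2 operands, stack has 1 → underflow

17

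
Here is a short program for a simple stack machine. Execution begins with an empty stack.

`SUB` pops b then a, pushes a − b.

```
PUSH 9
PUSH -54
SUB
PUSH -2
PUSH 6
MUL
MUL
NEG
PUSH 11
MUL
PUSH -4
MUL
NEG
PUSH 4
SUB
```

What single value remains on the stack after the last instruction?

PUSH 9   -> 9
PUSH -54 -> 9 -54
SUB      -> 63
PUSH -2  -> 63 -2
PUSH 6   -> 63 -2 6
MUL      -> 63 -12
MUL      -> -756
NEG      -> 756
PUSH 11  -> 756 11
MUL      -> 8316
PUSH -4  -> 8316 -4
MUL      -> -33264
NEG      -> 33264
PUSH 4   -> 33264 4
SUB      -> 33260

33260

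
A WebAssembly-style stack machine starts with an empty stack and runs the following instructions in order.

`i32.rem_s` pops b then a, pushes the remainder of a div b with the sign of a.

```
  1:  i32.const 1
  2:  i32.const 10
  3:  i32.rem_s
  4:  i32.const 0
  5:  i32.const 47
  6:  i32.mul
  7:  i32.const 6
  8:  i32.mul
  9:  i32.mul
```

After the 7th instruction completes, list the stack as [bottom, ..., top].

i32.const 1  -> [1]
i32.const 10 -> [1, 10]
i32.rem_s    -> [1]
i32.const 0  -> [1, 0]
i32.const 47 -> [1, 0, 47]
i32.mul      -> [1, 0]
i32.const 6  -> [1, 0, 6]

[1, 0, 6]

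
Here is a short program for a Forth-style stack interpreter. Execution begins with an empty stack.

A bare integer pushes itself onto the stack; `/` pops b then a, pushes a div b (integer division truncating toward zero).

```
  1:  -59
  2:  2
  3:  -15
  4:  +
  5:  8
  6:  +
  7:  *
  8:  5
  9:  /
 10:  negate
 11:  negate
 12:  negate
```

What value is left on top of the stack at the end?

-59

-59     -59
2       -59 2
-15     -59 2 -15
+       -59 -13
8       -59 -13 8
+       -59 -5
*       295
5       295 5
/       59
negate  -59
negate  59
negate  -59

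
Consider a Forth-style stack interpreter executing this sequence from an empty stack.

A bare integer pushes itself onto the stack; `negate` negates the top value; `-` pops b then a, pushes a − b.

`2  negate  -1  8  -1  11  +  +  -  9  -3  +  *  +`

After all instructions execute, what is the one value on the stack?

2      -> [2]
negate -> [-2]
-1     -> [-2, -1]
8      -> [-2, -1, 8]
-1     -> [-2, -1, 8, -1]
11     -> [-2, -1, 8, -1, 11]
+      -> [-2, -1, 8, 10]
+      -> [-2, -1, 18]
-      -> [-2, -19]
9      -> [-2, -19, 9]
-3     -> [-2, -19, 9, -3]
+      -> [-2, -19, 6]
*      -> [-2, -114]
+      -> [-116]

-116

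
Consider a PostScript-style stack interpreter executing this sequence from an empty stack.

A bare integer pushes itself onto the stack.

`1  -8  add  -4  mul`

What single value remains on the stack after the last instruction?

28

1   → [1]
-8  → [1, -8]
add → [-7]
-4  → [-7, -4]
mul → [28]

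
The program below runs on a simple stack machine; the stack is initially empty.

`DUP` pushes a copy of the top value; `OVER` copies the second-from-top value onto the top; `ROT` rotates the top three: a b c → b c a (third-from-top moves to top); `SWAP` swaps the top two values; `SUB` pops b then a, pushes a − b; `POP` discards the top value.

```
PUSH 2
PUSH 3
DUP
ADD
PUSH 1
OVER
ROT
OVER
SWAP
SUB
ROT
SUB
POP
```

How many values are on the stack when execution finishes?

PUSH 2 -> 2
PUSH 3 -> 2 3
DUP    -> 2 3 3
ADD    -> 2 6
PUSH 1 -> 2 6 1
OVER   -> 2 6 1 6
ROT    -> 2 1 6 6
OVER   -> 2 1 6 6 6
SWAP   -> 2 1 6 6 6
SUB    -> 2 1 6 0
ROT    -> 2 6 0 1
SUB    -> 2 6 -1
POP    -> 2 6

2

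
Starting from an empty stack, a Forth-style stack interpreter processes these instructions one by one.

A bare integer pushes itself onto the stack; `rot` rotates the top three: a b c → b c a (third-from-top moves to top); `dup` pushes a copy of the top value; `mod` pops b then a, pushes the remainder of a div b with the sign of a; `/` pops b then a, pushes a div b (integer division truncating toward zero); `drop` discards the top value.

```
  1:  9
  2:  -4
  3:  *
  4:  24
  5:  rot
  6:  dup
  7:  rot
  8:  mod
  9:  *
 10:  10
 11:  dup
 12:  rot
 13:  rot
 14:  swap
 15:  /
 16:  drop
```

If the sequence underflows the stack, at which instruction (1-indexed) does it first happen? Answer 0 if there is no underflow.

9  -> 9
-4 -> 9 -4
*  -> -36
24 -> -36 24
rot  — needs 3 operands, stack has 2 → underflow

5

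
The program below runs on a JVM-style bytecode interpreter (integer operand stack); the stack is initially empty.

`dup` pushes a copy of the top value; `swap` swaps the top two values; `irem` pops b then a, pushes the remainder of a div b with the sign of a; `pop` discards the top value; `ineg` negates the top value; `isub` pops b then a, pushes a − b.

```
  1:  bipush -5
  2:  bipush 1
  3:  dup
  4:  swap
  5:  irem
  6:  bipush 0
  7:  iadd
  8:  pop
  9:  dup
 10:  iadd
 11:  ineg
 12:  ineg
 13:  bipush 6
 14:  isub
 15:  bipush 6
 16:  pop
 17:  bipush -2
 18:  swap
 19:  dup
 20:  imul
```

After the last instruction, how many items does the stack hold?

bipush -5  -5
bipush 1   -5 1
dup        -5 1 1
swap       -5 1 1
irem       -5 0
bipush 0   -5 0 0
iadd       -5 0
pop        -5
dup        -5 -5
iadd       -10
ineg       10
ineg       -10
bipush 6   -10 6
isub       -16
bipush 6   -16 6
pop        -16
bipush -2  -16 -2
swap       -2 -16
dup        -2 -16 -16
imul       -2 256

2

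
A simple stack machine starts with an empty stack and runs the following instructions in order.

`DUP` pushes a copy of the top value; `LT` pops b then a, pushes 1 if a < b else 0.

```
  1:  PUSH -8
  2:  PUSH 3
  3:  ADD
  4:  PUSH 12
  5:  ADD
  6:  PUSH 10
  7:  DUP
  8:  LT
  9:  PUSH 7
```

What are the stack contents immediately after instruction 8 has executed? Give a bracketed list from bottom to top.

PUSH -8 : [-8]
PUSH 3  : [-8, 3]
ADD     : [-5]
PUSH 12 : [-5, 12]
ADD     : [7]
PUSH 10 : [7, 10]
DUP     : [7, 10, 10]
LT      : [7, 0]

[7, 0]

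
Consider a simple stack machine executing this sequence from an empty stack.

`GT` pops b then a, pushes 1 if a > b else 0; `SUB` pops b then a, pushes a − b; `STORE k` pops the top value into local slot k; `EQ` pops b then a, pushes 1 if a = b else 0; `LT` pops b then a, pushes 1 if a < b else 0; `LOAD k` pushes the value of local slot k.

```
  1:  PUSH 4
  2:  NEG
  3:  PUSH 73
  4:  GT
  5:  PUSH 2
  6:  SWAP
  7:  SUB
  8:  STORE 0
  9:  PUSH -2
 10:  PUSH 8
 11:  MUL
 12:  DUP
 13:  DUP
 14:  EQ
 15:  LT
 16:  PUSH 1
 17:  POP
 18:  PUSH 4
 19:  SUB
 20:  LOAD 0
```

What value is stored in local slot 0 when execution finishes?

2

PUSH 4  : [4]
NEG     : [-4]
PUSH 73 : [-4, 73]
GT      : [0]
PUSH 2  : [0, 2]
SWAP    : [2, 0]
SUB     : [2]
STORE 0 : []
PUSH -2 : [-2]
PUSH 8  : [-2, 8]
MUL     : [-16]
DUP     : [-16, -16]
DUP     : [-16, -16, -16]
EQ      : [-16, 1]
LT      : [1]
PUSH 1  : [1, 1]
POP     : [1]
PUSH 4  : [1, 4]
SUB     : [-3]
LOAD 0  : [-3, 2]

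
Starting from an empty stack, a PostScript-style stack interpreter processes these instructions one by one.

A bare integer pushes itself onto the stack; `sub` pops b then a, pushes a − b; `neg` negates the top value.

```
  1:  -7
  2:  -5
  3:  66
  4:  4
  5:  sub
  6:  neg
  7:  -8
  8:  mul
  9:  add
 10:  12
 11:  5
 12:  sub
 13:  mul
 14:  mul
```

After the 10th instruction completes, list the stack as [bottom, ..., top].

[-7, 491, 12]

-7  -> -7
-5  -> -7 -5
66  -> -7 -5 66
4   -> -7 -5 66 4
sub -> -7 -5 62
neg -> -7 -5 -62
-8  -> -7 -5 -62 -8
mul -> -7 -5 496
add -> -7 491
12  -> -7 491 12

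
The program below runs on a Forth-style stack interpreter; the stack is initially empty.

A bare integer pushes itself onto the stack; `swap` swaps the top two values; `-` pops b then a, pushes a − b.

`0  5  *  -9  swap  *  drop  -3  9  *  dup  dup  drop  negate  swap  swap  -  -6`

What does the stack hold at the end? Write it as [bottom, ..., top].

0      : [0]
5      : [0, 5]
*      : [0]
-9     : [0, -9]
swap   : [-9, 0]
*      : [0]
drop   : []
-3     : [-3]
9      : [-3, 9]
*      : [-27]
dup    : [-27, -27]
dup    : [-27, -27, -27]
drop   : [-27, -27]
negate : [-27, 27]
swap   : [27, -27]
swap   : [-27, 27]
-      : [-54]
-6     : [-54, -6]

[-54, -6]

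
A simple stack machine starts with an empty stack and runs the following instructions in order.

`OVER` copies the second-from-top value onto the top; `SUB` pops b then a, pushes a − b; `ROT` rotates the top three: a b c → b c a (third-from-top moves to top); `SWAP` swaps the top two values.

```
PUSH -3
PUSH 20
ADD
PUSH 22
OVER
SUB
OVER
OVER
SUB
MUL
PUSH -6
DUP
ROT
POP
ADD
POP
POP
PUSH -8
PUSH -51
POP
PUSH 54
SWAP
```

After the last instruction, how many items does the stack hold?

2

PUSH -3   [-3]
PUSH 20   [-3, 20]
ADD       [17]
PUSH 22   [17, 22]
OVER      [17, 22, 17]
SUB       [17, 5]
OVER      [17, 5, 17]
OVER      [17, 5, 17, 5]
SUB       [17, 5, 12]
MUL       [17, 60]
PUSH -6   [17, 60, -6]
DUP       [17, 60, -6, -6]
ROT       [17, -6, -6, 60]
POP       [17, -6, -6]
ADD       [17, -12]
POP       [17]
POP       []
PUSH -8   [-8]
PUSH -51  [-8, -51]
POP       [-8]
PUSH 54   [-8, 54]
SWAP      [54, -8]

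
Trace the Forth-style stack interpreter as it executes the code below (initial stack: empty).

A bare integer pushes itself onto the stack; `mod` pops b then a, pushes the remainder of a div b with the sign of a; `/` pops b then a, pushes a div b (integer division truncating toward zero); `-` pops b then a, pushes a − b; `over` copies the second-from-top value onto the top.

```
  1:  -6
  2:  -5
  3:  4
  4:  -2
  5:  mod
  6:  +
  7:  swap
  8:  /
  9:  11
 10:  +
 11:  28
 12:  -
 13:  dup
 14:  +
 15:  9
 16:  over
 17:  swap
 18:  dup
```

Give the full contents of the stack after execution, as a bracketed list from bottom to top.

-6    [-6]
-5    [-6, -5]
4     [-6, -5, 4]
-2    [-6, -5, 4, -2]
mod   [-6, -5, 0]
+     [-6, -5]
swap  [-5, -6]
/     [0]
11    [0, 11]
+     [11]
28    [11, 28]
-     [-17]
dup   [-17, -17]
+     [-34]
9     [-34, 9]
over  [-34, 9, -34]
swap  [-34, -34, 9]
dup   [-34, -34, 9, 9]

[-34, -34, 9, 9]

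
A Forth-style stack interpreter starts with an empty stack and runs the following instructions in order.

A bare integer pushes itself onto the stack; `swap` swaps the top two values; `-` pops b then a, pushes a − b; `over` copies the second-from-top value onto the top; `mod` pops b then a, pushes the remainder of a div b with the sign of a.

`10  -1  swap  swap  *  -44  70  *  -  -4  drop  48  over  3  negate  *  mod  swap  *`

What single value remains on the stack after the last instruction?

147360

10     : 10
-1     : 10 -1
swap   : -1 10
swap   : 10 -1
*      : -10
-44    : -10 -44
70     : -10 -44 70
*      : -10 -3080
-      : 3070
-4     : 3070 -4
drop   : 3070
48     : 3070 48
over   : 3070 48 3070
3      : 3070 48 3070 3
negate : 3070 48 3070 -3
*      : 3070 48 -9210
mod    : 3070 48
swap   : 48 3070
*      : 147360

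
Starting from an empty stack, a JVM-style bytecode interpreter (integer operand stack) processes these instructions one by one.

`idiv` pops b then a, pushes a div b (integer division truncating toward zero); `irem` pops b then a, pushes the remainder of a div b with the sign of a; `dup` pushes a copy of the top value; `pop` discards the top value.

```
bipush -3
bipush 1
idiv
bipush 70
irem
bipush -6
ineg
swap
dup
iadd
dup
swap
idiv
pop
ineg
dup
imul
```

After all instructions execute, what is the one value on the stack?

36

bipush -3 : [-3]
bipush 1  : [-3, 1]
idiv      : [-3]
bipush 70 : [-3, 70]
irem      : [-3]
bipush -6 : [-3, -6]
ineg      : [-3, 6]
swap      : [6, -3]
dup       : [6, -3, -3]
iadd      : [6, -6]
dup       : [6, -6, -6]
swap      : [6, -6, -6]
idiv      : [6, 1]
pop       : [6]
ineg      : [-6]
dup       : [-6, -6]
imul      : [36]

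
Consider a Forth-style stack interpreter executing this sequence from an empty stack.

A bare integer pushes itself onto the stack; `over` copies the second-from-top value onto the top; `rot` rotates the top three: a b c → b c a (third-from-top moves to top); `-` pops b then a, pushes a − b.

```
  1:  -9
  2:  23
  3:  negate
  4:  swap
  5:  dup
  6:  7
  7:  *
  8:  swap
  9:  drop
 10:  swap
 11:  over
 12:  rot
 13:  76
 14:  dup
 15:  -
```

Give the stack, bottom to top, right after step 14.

[-23, -63, -63, 76, 76]

-9     : -9
23     : -9 23
negate : -9 -23
swap   : -23 -9
dup    : -23 -9 -9
7      : -23 -9 -9 7
*      : -23 -9 -63
swap   : -23 -63 -9
drop   : -23 -63
swap   : -63 -23
over   : -63 -23 -63
rot    : -23 -63 -63
76     : -23 -63 -63 76
dup    : -23 -63 -63 76 76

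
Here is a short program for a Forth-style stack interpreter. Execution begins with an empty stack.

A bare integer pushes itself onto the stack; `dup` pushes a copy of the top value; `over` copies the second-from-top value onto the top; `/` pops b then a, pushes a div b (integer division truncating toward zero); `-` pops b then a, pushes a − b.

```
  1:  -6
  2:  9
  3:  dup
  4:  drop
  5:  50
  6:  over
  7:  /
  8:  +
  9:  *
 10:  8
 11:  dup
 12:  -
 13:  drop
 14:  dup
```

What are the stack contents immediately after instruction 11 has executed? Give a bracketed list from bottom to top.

-6   -> [-6]
9    -> [-6, 9]
dup  -> [-6, 9, 9]
drop -> [-6, 9]
50   -> [-6, 9, 50]
over -> [-6, 9, 50, 9]
/    -> [-6, 9, 5]
+    -> [-6, 14]
*    -> [-84]
8    -> [-84, 8]
dup  -> [-84, 8, 8]

[-84, 8, 8]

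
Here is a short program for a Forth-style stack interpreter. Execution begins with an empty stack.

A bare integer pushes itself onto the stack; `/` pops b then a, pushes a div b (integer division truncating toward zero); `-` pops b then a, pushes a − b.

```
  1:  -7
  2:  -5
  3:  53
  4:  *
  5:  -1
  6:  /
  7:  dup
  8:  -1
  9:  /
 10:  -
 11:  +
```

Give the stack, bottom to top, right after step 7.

[-7, 265, 265]

-7  -> [-7]
-5  -> [-7, -5]
53  -> [-7, -5, 53]
*   -> [-7, -265]
-1  -> [-7, -265, -1]
/   -> [-7, 265]
dup -> [-7, 265, 265]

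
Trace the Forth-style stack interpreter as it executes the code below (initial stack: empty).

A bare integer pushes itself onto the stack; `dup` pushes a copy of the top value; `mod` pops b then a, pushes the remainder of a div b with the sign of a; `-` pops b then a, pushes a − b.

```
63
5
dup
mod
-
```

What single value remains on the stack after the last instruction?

63

63   63
5    63 5
dup  63 5 5
mod  63 0
-    63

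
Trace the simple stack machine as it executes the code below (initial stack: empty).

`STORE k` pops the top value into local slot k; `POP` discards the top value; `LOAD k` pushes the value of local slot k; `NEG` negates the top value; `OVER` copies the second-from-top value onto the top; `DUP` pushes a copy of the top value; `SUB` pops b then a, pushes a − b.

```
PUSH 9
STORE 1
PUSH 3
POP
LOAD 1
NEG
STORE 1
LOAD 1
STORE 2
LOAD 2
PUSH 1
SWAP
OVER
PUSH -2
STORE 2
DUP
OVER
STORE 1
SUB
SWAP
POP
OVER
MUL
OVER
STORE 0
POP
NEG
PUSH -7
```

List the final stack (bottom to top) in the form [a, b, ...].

[-1, -7]

PUSH 9  → 9
STORE 1 → (empty)
PUSH 3  → 3
POP     → (empty)
LOAD 1  → 9
NEG     → -9
STORE 1 → (empty)
LOAD 1  → -9
STORE 2 → (empty)
LOAD 2  → -9
PUSH 1  → -9 1
SWAP    → 1 -9
OVER    → 1 -9 1
PUSH -2 → 1 -9 1 -2
STORE 2 → 1 -9 1
DUP     → 1 -9 1 1
OVER    → 1 -9 1 1 1
STORE 1 → 1 -9 1 1
SUB     → 1 -9 0
SWAP    → 1 0 -9
POP     → 1 0
OVER    → 1 0 1
MUL     → 1 0
OVER    → 1 0 1
STORE 0 → 1 0
POP     → 1
NEG     → -1
PUSH -7 → -1 -7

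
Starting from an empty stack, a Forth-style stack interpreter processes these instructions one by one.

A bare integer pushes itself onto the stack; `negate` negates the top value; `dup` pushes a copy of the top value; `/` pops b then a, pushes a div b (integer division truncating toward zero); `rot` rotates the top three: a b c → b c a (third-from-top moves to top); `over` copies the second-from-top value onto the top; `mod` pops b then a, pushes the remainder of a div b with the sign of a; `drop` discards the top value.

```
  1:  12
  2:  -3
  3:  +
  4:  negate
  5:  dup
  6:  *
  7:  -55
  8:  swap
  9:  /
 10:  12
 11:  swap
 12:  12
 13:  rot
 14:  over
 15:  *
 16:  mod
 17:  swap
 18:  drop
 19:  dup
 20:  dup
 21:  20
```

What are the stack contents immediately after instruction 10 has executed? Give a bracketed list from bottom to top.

12     : [12]
-3     : [12, -3]
+      : [9]
negate : [-9]
dup    : [-9, -9]
*      : [81]
-55    : [81, -55]
swap   : [-55, 81]
/      : [0]
12     : [0, 12]

[0, 12]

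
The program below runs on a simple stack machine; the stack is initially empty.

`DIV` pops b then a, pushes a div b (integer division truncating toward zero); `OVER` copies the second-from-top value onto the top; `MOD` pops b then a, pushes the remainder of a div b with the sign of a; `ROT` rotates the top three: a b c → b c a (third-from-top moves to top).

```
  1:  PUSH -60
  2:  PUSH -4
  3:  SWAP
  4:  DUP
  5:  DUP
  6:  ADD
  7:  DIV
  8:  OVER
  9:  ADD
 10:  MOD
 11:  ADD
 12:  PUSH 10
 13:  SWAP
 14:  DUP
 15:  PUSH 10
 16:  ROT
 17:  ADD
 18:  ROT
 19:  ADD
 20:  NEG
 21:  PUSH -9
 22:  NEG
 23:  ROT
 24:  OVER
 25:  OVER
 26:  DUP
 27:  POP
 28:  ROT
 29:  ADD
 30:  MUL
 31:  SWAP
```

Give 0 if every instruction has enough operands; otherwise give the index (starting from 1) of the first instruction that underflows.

11

PUSH -60  [-60]
PUSH -4   [-60, -4]
SWAP      [-4, -60]
DUP       [-4, -60, -60]
DUP       [-4, -60, -60, -60]
ADD       [-4, -60, -120]
DIV       [-4, 0]
OVER      [-4, 0, -4]
ADD       [-4, -4]
MOD       [0]
ADD  — needs 2 operands, stack has 1 → underflow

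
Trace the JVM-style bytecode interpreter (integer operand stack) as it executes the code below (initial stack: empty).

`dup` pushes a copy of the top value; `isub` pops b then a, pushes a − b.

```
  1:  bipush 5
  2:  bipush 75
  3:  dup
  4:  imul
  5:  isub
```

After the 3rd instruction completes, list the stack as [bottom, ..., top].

bipush 5   5
bipush 75  5 75
dup        5 75 75

[5, 75, 75]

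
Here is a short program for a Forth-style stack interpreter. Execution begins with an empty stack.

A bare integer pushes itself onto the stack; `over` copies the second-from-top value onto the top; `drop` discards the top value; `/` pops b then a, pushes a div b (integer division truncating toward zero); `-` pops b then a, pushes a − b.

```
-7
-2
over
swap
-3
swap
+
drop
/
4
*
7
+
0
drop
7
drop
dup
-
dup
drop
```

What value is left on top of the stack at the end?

-7    -7
-2    -7 -2
over  -7 -2 -7
swap  -7 -7 -2
-3    -7 -7 -2 -3
swap  -7 -7 -3 -2
+     -7 -7 -5
drop  -7 -7
/     1
4     1 4
*     4
7     4 7
+     11
0     11 0
drop  11
7     11 7
drop  11
dup   11 11
-     0
dup   0 0
drop  0

0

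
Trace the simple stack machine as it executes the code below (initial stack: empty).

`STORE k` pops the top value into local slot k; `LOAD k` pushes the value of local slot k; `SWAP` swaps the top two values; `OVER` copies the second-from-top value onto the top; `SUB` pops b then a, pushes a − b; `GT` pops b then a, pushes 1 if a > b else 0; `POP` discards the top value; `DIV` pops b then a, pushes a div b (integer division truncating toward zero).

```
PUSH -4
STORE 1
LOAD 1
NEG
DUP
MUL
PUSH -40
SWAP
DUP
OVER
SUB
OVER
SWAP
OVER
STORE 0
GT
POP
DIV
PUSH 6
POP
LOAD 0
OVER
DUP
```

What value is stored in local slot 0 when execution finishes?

16

PUSH -4  → [-4]
STORE 1  → []
LOAD 1   → [-4]
NEG      → [4]
DUP      → [4, 4]
MUL      → [16]
PUSH -40 → [16, -40]
SWAP     → [-40, 16]
DUP      → [-40, 16, 16]
OVER     → [-40, 16, 16, 16]
SUB      → [-40, 16, 0]
OVER     → [-40, 16, 0, 16]
SWAP     → [-40, 16, 16, 0]
OVER     → [-40, 16, 16, 0, 16]
STORE 0  → [-40, 16, 16, 0]
GT       → [-40, 16, 1]
POP      → [-40, 16]
DIV      → [-2]
PUSH 6   → [-2, 6]
POP      → [-2]
LOAD 0   → [-2, 16]
OVER     → [-2, 16, -2]
DUP      → [-2, 16, -2, -2]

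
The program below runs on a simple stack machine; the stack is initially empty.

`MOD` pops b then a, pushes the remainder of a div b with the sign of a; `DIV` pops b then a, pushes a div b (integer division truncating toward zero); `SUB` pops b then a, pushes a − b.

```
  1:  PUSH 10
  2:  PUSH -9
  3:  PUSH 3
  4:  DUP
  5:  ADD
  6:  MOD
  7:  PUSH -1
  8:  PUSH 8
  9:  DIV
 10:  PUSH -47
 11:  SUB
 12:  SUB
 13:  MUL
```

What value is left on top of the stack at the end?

-500

PUSH 10  : 10
PUSH -9  : 10 -9
PUSH 3   : 10 -9 3
DUP      : 10 -9 3 3
ADD      : 10 -9 6
MOD      : 10 -3
PUSH -1  : 10 -3 -1
PUSH 8   : 10 -3 -1 8
DIV      : 10 -3 0
PUSH -47 : 10 -3 0 -47
SUB      : 10 -3 47
SUB      : 10 -50
MUL      : -500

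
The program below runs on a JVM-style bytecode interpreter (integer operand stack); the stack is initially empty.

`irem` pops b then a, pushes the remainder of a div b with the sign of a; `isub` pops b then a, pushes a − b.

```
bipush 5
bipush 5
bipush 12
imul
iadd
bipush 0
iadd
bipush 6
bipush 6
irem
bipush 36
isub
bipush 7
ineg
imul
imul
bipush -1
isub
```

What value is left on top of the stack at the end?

bipush 5   [5]
bipush 5   [5, 5]
bipush 12  [5, 5, 12]
imul       [5, 60]
iadd       [65]
bipush 0   [65, 0]
iadd       [65]
bipush 6   [65, 6]
bipush 6   [65, 6, 6]
irem       [65, 0]
bipush 36  [65, 0, 36]
isub       [65, -36]
bipush 7   [65, -36, 7]
ineg       [65, -36, -7]
imul       [65, 252]
imul       [16380]
bipush -1  [16380, -1]
isub       [16381]

16381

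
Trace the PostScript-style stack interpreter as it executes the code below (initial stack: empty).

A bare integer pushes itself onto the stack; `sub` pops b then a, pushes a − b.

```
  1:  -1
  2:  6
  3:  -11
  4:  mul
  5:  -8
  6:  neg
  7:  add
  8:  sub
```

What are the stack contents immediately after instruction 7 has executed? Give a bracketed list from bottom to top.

[-1, -58]

-1  -> -1
6   -> -1 6
-11 -> -1 6 -11
mul -> -1 -66
-8  -> -1 -66 -8
neg -> -1 -66 8
add -> -1 -58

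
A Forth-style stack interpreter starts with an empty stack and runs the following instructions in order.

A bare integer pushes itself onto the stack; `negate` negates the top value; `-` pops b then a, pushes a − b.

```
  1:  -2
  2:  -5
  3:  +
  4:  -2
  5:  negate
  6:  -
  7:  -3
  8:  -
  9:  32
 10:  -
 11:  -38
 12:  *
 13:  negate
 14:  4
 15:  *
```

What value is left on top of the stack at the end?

-2     : [-2]
-5     : [-2, -5]
+      : [-7]
-2     : [-7, -2]
negate : [-7, 2]
-      : [-9]
-3     : [-9, -3]
-      : [-6]
32     : [-6, 32]
-      : [-38]
-38    : [-38, -38]
*      : [1444]
negate : [-1444]
4      : [-1444, 4]
*      : [-5776]

-5776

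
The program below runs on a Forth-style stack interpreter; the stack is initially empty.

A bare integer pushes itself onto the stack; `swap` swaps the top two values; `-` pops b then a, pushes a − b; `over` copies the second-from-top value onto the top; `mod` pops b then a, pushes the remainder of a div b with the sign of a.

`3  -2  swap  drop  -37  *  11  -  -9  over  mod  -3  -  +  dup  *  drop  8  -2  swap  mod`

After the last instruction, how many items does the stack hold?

3    -> [3]
-2   -> [3, -2]
swap -> [-2, 3]
drop -> [-2]
-37  -> [-2, -37]
*    -> [74]
11   -> [74, 11]
-    -> [63]
-9   -> [63, -9]
over -> [63, -9, 63]
mod  -> [63, -9]
-3   -> [63, -9, -3]
-    -> [63, -6]
+    -> [57]
dup  -> [57, 57]
*    -> [3249]
drop -> []
8    -> [8]
-2   -> [8, -2]
swap -> [-2, 8]
mod  -> [-2]

1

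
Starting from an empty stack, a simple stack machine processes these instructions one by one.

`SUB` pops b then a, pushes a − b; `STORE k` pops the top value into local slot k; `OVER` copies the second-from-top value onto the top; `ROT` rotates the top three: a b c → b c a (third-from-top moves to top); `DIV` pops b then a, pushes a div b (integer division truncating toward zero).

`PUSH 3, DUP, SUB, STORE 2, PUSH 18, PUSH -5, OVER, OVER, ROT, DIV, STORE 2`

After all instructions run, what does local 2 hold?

1

PUSH 3  : 3
DUP     : 3 3
SUB     : 0
STORE 2 : (empty)
PUSH 18 : 18
PUSH -5 : 18 -5
OVER    : 18 -5 18
OVER    : 18 -5 18 -5
ROT     : 18 18 -5 -5
DIV     : 18 18 1
STORE 2 : 18 18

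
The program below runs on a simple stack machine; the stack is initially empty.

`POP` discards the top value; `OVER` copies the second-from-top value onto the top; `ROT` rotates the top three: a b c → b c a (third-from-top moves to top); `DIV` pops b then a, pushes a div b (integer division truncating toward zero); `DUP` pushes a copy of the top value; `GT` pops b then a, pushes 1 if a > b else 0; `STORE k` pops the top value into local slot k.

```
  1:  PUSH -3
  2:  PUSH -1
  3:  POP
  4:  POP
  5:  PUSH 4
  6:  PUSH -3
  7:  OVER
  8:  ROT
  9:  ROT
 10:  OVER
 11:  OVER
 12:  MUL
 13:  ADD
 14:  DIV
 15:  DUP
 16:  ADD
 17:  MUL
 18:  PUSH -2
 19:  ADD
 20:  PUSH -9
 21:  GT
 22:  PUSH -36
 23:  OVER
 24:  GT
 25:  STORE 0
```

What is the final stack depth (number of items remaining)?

PUSH -3   [-3]
PUSH -1   [-3, -1]
POP       [-3]
POP       []
PUSH 4    [4]
PUSH -3   [4, -3]
OVER      [4, -3, 4]
ROT       [-3, 4, 4]
ROT       [4, 4, -3]
OVER      [4, 4, -3, 4]
OVER      [4, 4, -3, 4, -3]
MUL       [4, 4, -3, -12]
ADD       [4, 4, -15]
DIV       [4, 0]
DUP       [4, 0, 0]
ADD       [4, 0]
MUL       [0]
PUSH -2   [0, -2]
ADD       [-2]
PUSH -9   [-2, -9]
GT        [1]
PUSH -36  [1, -36]
OVER      [1, -36, 1]
GT        [1, 0]
STORE 0   [1]

1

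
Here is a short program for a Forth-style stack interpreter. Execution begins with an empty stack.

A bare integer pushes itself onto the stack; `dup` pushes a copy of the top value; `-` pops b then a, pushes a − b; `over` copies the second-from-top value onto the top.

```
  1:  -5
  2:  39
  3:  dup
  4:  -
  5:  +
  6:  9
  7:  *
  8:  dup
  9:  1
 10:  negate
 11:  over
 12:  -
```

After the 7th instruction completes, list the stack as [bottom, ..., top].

-5  → [-5]
39  → [-5, 39]
dup → [-5, 39, 39]
-   → [-5, 0]
+   → [-5]
9   → [-5, 9]
*   → [-45]

[-45]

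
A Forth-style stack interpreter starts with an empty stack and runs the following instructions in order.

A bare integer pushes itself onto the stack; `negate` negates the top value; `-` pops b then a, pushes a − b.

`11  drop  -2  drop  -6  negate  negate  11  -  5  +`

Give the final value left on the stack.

11      11
drop    (empty)
-2      -2
drop    (empty)
-6      -6
negate  6
negate  -6
11      -6 11
-       -17
5       -17 5
+       -12

-12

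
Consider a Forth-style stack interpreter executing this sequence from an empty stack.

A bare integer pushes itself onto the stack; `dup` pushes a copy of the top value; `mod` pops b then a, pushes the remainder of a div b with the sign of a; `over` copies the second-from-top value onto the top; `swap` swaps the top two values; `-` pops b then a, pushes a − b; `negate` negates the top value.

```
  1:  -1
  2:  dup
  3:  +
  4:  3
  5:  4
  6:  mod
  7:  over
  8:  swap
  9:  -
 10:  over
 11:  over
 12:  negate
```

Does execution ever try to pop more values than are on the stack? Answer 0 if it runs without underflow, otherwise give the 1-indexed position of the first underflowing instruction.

0

-1     : -1
dup    : -1 -1
+      : -2
3      : -2 3
4      : -2 3 4
mod    : -2 3
over   : -2 3 -2
swap   : -2 -2 3
-      : -2 -5
over   : -2 -5 -2
over   : -2 -5 -2 -5
negate : -2 -5 -2 5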